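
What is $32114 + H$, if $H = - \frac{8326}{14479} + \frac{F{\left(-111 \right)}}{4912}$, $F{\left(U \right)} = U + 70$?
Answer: $\frac{2283933421721}{71120848} \approx 32113.0$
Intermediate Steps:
$F{\left(U \right)} = 70 + U$
$H = - \frac{41490951}{71120848}$ ($H = - \frac{8326}{14479} + \frac{70 - 111}{4912} = \left(-8326\right) \frac{1}{14479} - \frac{41}{4912} = - \frac{8326}{14479} - \frac{41}{4912} = - \frac{41490951}{71120848} \approx -0.58339$)
$32114 + H = 32114 - \frac{41490951}{71120848} = \frac{2283933421721}{71120848}$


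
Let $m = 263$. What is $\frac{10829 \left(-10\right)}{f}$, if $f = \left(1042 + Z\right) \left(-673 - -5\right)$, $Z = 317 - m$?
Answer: $\frac{54145}{366064} \approx 0.14791$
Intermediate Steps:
$Z = 54$ ($Z = 317 - 263 = 54$)
$f = -732128$ ($f = \left(1042 + 54\right) \left(-673 - -5\right) = 1096 \left(-673 + 5\right) = 1096 \left(-668\right) = -732128$)
$\frac{10829 \left(-10\right)}{f} = \frac{10829 \left(-10\right)}{-732128} = \left(-108290\right) \left(- \frac{1}{732128}\right) = \frac{54145}{366064}$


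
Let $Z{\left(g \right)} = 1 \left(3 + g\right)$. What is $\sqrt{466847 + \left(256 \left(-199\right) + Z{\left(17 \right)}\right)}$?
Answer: $\sqrt{415923} \approx 644.92$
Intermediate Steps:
$Z{\left(g \right)} = 3 + g$
$\sqrt{466847 + \left(256 \left(-199\right) + Z{\left(17 \right)}\right)} = \sqrt{466847 + \left(256 \left(-199\right) + \left(3 + 17\right)\right)} = \sqrt{466847 + \left(-50944 + 20\right)} = \sqrt{466847 - 50924} = \sqrt{415923}$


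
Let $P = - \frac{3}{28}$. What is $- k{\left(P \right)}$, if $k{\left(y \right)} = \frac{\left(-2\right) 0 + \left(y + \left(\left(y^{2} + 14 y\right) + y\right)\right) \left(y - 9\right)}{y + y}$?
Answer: $\frac{113475}{1568} \approx 72.369$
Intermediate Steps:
$P = - \frac{3}{28}$ ($P = \left(-3\right) \frac{1}{28} = - \frac{3}{28} \approx -0.10714$)
$k{\left(y \right)} = \frac{\left(-9 + y\right) \left(y^{2} + 16 y\right)}{2 y}$ ($k{\left(y \right)} = \frac{0 + \left(y + \left(y^{2} + 15 y\right)\right) \left(-9 + y\right)}{2 y} = \left(0 + \left(y^{2} + 16 y\right) \left(-9 + y\right)\right) \frac{1}{2 y} = \left(0 + \left(-9 + y\right) \left(y^{2} + 16 y\right)\right) \frac{1}{2 y} = \left(-9 + y\right) \left(y^{2} + 16 y\right) \frac{1}{2 y} = \frac{\left(-9 + y\right) \left(y^{2} + 16 y\right)}{2 y}$)
$- k{\left(P \right)} = - (-72 + \frac{\left(- \frac{3}{28}\right)^{2}}{2} + \frac{7}{2} \left(- \frac{3}{28}\right)) = - (-72 + \frac{1}{2} \cdot \frac{9}{784} - \frac{3}{8}) = - (-72 + \frac{9}{1568} - \frac{3}{8}) = \left(-1\right) \left(- \frac{113475}{1568}\right) = \frac{113475}{1568}$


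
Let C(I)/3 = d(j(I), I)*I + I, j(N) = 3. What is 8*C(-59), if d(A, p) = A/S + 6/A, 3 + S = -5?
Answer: -3717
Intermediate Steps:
S = -8 (S = -3 - 5 = -8)
d(A, p) = 6/A - A/8 (d(A, p) = A/(-8) + 6/A = A*(-⅛) + 6/A = -A/8 + 6/A = 6/A - A/8)
C(I) = 63*I/8 (C(I) = 3*((6/3 - ⅛*3)*I + I) = 3*((6*(⅓) - 3/8)*I + I) = 3*((2 - 3/8)*I + I) = 3*(13*I/8 + I) = 3*(21*I/8) = 63*I/8)
8*C(-59) = 8*((63/8)*(-59)) = 8*(-3717/8) = -3717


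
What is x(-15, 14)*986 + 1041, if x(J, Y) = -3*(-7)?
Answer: 21747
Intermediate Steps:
x(J, Y) = 21
x(-15, 14)*986 + 1041 = 21*986 + 1041 = 20706 + 1041 = 21747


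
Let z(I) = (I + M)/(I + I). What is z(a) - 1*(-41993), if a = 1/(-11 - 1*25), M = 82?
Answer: 81035/2 ≈ 40518.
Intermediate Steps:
a = -1/36 (a = 1/(-11 - 25) = 1/(-36) = -1/36 ≈ -0.027778)
z(I) = (82 + I)/(2*I) (z(I) = (I + 82)/(I + I) = (82 + I)/((2*I)) = (82 + I)*(1/(2*I)) = (82 + I)/(2*I))
z(a) - 1*(-41993) = (82 - 1/36)/(2*(-1/36)) - 1*(-41993) = (½)*(-36)*(2951/36) + 41993 = -2951/2 + 41993 = 81035/2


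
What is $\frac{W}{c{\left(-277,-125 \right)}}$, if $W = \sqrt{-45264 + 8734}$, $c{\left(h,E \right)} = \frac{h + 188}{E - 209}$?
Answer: $\frac{334 i \sqrt{36530}}{89} \approx 717.27 i$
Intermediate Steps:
$c{\left(h,E \right)} = \frac{188 + h}{-209 + E}$
$W = i \sqrt{36530}$ ($W = \sqrt{-36530} = i \sqrt{36530} \approx 191.13 i$)
$\frac{W}{c{\left(-277,-125 \right)}} = \frac{i \sqrt{36530}}{\frac{1}{-209 - 125} \left(188 - 277\right)} = \frac{i \sqrt{36530}}{\frac{1}{-334} \left(-89\right)} = \frac{i \sqrt{36530}}{\left(- \frac{1}{334}\right) \left(-89\right)} = \frac{i \sqrt{36530}}{\frac{89}{334}} = i \sqrt{36530} \cdot \frac{334}{89} = \frac{334 i \sqrt{36530}}{89}$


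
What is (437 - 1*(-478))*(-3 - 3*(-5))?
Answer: 10980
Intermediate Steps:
(437 - 1*(-478))*(-3 - 3*(-5)) = (437 + 478)*(-3 + 15) = 915*12 = 10980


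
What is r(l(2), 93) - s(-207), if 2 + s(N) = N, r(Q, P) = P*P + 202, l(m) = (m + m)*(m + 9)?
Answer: 9060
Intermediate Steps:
l(m) = 2*m*(9 + m) (l(m) = (2*m)*(9 + m) = 2*m*(9 + m))
r(Q, P) = 202 + P² (r(Q, P) = P² + 202 = 202 + P²)
s(N) = -2 + N
r(l(2), 93) - s(-207) = (202 + 93²) - (-2 - 207) = (202 + 8649) - 1*(-209) = 8851 + 209 = 9060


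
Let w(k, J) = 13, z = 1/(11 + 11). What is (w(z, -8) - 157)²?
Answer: 20736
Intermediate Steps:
z = 1/22 ≈ 0.045455
(w(z, -8) - 157)² = (13 - 157)² = (-144)² = 20736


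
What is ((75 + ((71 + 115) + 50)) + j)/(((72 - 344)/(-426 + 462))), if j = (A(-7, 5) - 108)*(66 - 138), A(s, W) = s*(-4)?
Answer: -54639/68 ≈ -803.51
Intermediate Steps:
A(s, W) = -4*s
j = 5760 (j = (-4*(-7) - 108)*(66 - 138) = (28 - 108)*(-72) = -80*(-72) = 5760)
((75 + ((71 + 115) + 50)) + j)/(((72 - 344)/(-426 + 462))) = ((75 + ((71 + 115) + 50)) + 5760)/(((72 - 344)/(-426 + 462))) = ((75 + (186 + 50)) + 5760)/((-272/36)) = ((75 + 236) + 5760)/((-272*1/36)) = (311 + 5760)/(-68/9) = 6071*(-9/68) = -54639/68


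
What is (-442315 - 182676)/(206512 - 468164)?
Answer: 624991/261652 ≈ 2.3886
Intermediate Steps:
(-442315 - 182676)/(206512 - 468164) = -624991/(-261652) = -624991*(-1/261652) = 624991/261652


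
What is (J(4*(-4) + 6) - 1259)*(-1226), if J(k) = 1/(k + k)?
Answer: 15435953/10 ≈ 1.5436e+6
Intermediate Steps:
J(k) = 1/(2*k)
(J(4*(-4) + 6) - 1259)*(-1226) = (1/(2*(4*(-4) + 6)) - 1259)*(-1226) = (1/(2*(-16 + 6)) - 1259)*(-1226) = ((½)/(-10) - 1259)*(-1226) = ((½)*(-⅒) - 1259)*(-1226) = (-1/20 - 1259)*(-1226) = -25181/20*(-1226) = 15435953/10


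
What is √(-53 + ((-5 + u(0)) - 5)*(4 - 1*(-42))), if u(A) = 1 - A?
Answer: I*√467 ≈ 21.61*I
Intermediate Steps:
√(-53 + ((-5 + u(0)) - 5)*(4 - 1*(-42))) = √(-53 + ((-5 + (1 - 1*0)) - 5)*(4 - 1*(-42))) = √(-53 + ((-5 + (1 + 0)) - 5)*(4 + 42)) = √(-53 + ((-5 + 1) - 5)*46) = √(-53 + (-4 - 5)*46) = √(-53 - 9*46) = √(-53 - 414) = √(-467) = I*√467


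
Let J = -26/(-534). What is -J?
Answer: -13/267 ≈ -0.048689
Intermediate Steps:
J = 13/267 (J = -26*(-1/534) = 13/267 ≈ 0.048689)
-J = -1*13/267 = -13/267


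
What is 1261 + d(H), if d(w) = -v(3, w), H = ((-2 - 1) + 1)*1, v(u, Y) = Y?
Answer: 1263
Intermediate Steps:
H = -2 (H = (-3 + 1)*1 = -2*1 = -2)
d(w) = -w
1261 + d(H) = 1261 - 1*(-2) = 1261 + 2 = 1263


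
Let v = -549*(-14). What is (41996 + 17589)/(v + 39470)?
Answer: 59585/47156 ≈ 1.2636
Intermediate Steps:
v = 7686
(41996 + 17589)/(v + 39470) = (41996 + 17589)/(7686 + 39470) = 59585/47156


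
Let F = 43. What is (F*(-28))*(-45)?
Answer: 54180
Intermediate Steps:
(F*(-28))*(-45) = (43*(-28))*(-45) = -1204*(-45) = 54180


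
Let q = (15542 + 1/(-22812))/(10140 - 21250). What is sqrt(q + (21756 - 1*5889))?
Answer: sqrt(254771815987782831210)/126720660 ≈ 125.96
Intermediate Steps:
q = -354544103/253441320 (q = (15542 - 1/22812)/(-11110) = (354544103/22812)*(-1/11110) = -354544103/253441320 ≈ -1.3989)
sqrt(q + (21756 - 1*5889)) = sqrt(-354544103/253441320 + (21756 - 1*5889)) = sqrt(-354544103/253441320 + (21756 - 5889)) = sqrt(-354544103/253441320 + 15867) = sqrt(4020998880337/253441320) = sqrt(254771815987782831210)/126720660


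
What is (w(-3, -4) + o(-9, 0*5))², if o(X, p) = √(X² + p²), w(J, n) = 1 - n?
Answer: 196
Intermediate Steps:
(w(-3, -4) + o(-9, 0*5))² = ((1 - 1*(-4)) + √((-9)² + (0*5)²))² = ((1 + 4) + √(81 + 0²))² = (5 + √(81 + 0))² = (5 + √81)² = (5 + 9)² = 14² = 196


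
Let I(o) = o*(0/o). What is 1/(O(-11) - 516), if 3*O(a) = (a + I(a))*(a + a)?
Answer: -3/1306 ≈ -0.0022971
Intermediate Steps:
I(o) = 0 (I(o) = o*0 = 0)
O(a) = 2*a**2/3 (O(a) = ((a + 0)*(a + a))/3 = (a*(2*a))/3 = (2*a**2)/3 = 2*a**2/3)
1/(O(-11) - 516) = 1/((2/3)*(-11)**2 - 516) = 1/((2/3)*121 - 516) = 1/(242/3 - 516) = 1/(-1306/3) = -3/1306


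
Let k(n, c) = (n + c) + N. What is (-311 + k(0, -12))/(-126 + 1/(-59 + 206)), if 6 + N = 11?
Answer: 46746/18521 ≈ 2.5239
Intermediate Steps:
N = 5 (N = -6 + 11 = 5)
k(n, c) = 5 + c + n (k(n, c) = (n + c) + 5 = (c + n) + 5 = 5 + c + n)
(-311 + k(0, -12))/(-126 + 1/(-59 + 206)) = (-311 + (5 - 12 + 0))/(-126 + 1/(-59 + 206)) = (-311 - 7)/(-126 + 1/147) = -318/(-126 + 1/147) = -318/(-18521/147) = -318*(-147/18521) = 46746/18521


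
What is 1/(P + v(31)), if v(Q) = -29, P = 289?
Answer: 1/260 ≈ 0.0038462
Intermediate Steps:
1/(P + v(31)) = 1/(289 - 29) = 1/260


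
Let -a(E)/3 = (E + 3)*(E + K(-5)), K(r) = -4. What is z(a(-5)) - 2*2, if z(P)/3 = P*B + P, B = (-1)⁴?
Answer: -328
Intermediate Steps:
B = 1
a(E) = -3*(-4 + E)*(3 + E) (a(E) = -3*(E + 3)*(E - 4) = -3*(3 + E)*(-4 + E) = -3*(-4 + E)*(3 + E))
z(P) = 6*P (z(P) = 3*(P*1 + P) = 3*(P + P) = 3*(2*P) = 6*P)
z(a(-5)) - 2*2 = 6*(36 - 3*(-5)² + 3*(-5)) - 2*2 = 6*(36 - 3*25 - 15) - 1*4 = 6*(36 - 75 - 15) - 4 = 6*(-54) - 4 = -324 - 4 = -328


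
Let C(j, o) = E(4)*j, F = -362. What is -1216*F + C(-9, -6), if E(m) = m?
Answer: 440156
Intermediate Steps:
C(j, o) = 4*j
-1216*F + C(-9, -6) = -1216*(-362) + 4*(-9) = 440192 - 36 = 440156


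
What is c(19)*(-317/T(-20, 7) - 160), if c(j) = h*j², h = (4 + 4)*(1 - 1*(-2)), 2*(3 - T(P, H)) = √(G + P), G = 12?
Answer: -23488104/11 - 2746488*I*√2/11 ≈ -2.1353e+6 - 3.531e+5*I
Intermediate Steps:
T(P, H) = 3 - √(12 + P)/2
h = 24 (h = 8*(1 + 2) = 8*3 = 24)
c(j) = 24*j²
c(19)*(-317/T(-20, 7) - 160) = (24*19²)*(-317/(3 - √(12 - 20)/2) - 160) = (24*361)*(-317/(3 - I*√2) - 160) = 8664*(-317/(3 - I*√2) - 160) = 8664*(-160 - 317/(3 - I*√2)) = -1386240 - 2746488/(3 - I*√2)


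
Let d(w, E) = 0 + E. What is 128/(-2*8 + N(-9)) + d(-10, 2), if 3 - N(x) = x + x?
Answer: 138/5 ≈ 27.600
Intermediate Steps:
d(w, E) = E
N(x) = 3 - 2*x (N(x) = 3 - (x + x) = 3 - 2*x)
128/(-2*8 + N(-9)) + d(-10, 2) = 128/(-2*8 + (3 - 2*(-9))) + 2 = 128/(-16 + (3 + 18)) + 2 = 128/(-16 + 21) + 2 = 128/5 + 2 = 138/5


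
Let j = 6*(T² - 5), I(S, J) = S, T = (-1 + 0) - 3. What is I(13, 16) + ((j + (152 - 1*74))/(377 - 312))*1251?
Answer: 180989/65 ≈ 2784.4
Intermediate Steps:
T = -4 (T = -1 - 3 = -4)
j = 66 (j = 6*((-4)² - 5) = 6*(16 - 5) = 6*11 = 66)
I(13, 16) + ((j + (152 - 1*74))/(377 - 312))*1251 = 13 + ((66 + (152 - 1*74))/(377 - 312))*1251 = 13 + ((66 + (152 - 74))/65)*1251 = 13 + ((66 + 78)*(1/65))*1251 = 13 + (144*(1/65))*1251 = 13 + (144/65)*1251 = 13 + 180144/65 = 180989/65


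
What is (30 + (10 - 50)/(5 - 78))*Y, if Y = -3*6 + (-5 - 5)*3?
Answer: -107040/73 ≈ -1466.3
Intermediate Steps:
Y = -48 (Y = -18 - 10*3 = -18 - 30 = -48)
(30 + (10 - 50)/(5 - 78))*Y = (30 + (10 - 50)/(5 - 78))*(-48) = (30 - 40/(-73))*(-48) = (30 - 40*(-1/73))*(-48) = (30 + 40/73)*(-48) = (2230/73)*(-48) = -107040/73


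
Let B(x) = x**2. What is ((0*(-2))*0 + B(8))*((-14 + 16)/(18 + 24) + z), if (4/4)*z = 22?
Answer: 29632/21 ≈ 1411.0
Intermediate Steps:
z = 22
((0*(-2))*0 + B(8))*((-14 + 16)/(18 + 24) + z) = ((0*(-2))*0 + 8**2)*((-14 + 16)/(18 + 24) + 22) = (0*0 + 64)*(2/42 + 22) = (0 + 64)*(2*(1/42) + 22) = 64*(1/21 + 22) = 64*(463/21) = 29632/21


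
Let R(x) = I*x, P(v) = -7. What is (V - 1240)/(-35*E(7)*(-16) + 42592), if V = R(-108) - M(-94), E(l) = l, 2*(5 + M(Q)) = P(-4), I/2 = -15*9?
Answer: 18619/31008 ≈ 0.60046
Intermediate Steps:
I = -270 (I = 2*(-15*9) = 2*(-135) = -270)
M(Q) = -17/2 (M(Q) = -5 + (½)*(-7) = -5 - 7/2 = -17/2)
R(x) = -270*x
V = 58337/2 (V = -270*(-108) - 1*(-17/2) = 29160 + 17/2 = 58337/2 ≈ 29169.)
(V - 1240)/(-35*E(7)*(-16) + 42592) = (58337/2 - 1240)/(-35*7*(-16) + 42592) = 55857/(2*(-245*(-16) + 42592)) = 55857/(2*(3920 + 42592)) = (55857/2)/46512 = (55857/2)*(1/46512) = 18619/31008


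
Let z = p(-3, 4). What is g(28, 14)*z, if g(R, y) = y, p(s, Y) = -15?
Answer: -210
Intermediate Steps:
z = -15
g(28, 14)*z = 14*(-15) = -210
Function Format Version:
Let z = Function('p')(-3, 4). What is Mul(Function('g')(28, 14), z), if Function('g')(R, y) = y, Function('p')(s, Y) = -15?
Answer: -210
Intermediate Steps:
z = -15
Mul(Function('g')(28, 14), z) = Mul(14, -15) = -210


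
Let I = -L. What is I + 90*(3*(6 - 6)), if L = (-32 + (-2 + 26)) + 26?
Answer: -18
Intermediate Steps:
L = 18 (L = (-32 + 24) + 26 = -8 + 26 = 18)
I = -18 (I = -1*18 = -18)
I + 90*(3*(6 - 6)) = -18 + 90*(3*(6 - 6)) = -18 + 90*(3*0) = -18 + 90*0 = -18 + 0 = -18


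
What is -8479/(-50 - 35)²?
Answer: -8479/7225 ≈ -1.1736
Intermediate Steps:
-8479/(-50 - 35)² = -8479/((-85)²) = -8479/7225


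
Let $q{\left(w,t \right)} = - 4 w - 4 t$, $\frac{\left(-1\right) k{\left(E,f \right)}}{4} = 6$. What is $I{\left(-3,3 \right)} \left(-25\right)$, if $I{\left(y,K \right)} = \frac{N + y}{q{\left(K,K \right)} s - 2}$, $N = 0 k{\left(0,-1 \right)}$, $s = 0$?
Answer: $- \frac{75}{2} \approx -37.5$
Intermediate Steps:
$k{\left(E,f \right)} = -24$ ($k{\left(E,f \right)} = \left(-4\right) 6 = -24$)
$q{\left(w,t \right)} = - 4 t - 4 w$
$N = 0$ ($N = 0 \left(-24\right) = 0$)
$I{\left(y,K \right)} = - \frac{y}{2}$ ($I{\left(y,K \right)} = \frac{0 + y}{\left(- 4 K - 4 K\right) 0 - 2} = \frac{y}{- 8 K 0 - 2} = \frac{y}{0 - 2} = \frac{y}{-2} = y \left(- \frac{1}{2}\right) = - \frac{y}{2}$)
$I{\left(-3,3 \right)} \left(-25\right) = \left(- \frac{1}{2}\right) \left(-3\right) \left(-25\right) = \frac{3}{2} \left(-25\right) = - \frac{75}{2}$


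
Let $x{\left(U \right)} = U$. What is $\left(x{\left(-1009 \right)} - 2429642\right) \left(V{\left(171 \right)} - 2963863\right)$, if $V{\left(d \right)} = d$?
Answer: $7203700923492$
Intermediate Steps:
$\left(x{\left(-1009 \right)} - 2429642\right) \left(V{\left(171 \right)} - 2963863\right) = \left(-1009 - 2429642\right) \left(171 - 2963863\right) = \left(-2430651\right) \left(-2963692\right) = 7203700923492$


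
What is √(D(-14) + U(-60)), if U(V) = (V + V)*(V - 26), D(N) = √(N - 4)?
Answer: √(10320 + 3*I*√2) ≈ 101.59 + 0.0209*I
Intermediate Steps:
D(N) = √(-4 + N)
U(V) = 2*V*(-26 + V) (U(V) = (2*V)*(-26 + V) = 2*V*(-26 + V))
√(D(-14) + U(-60)) = √(√(-4 - 14) + 2*(-60)*(-26 - 60)) = √(√(-18) + 2*(-60)*(-86)) = √(3*I*√2 + 10320) = √(10320 + 3*I*√2)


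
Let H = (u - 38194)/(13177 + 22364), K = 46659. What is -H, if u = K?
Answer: -8465/35541 ≈ -0.23818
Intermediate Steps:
u = 46659
H = 8465/35541 (H = (46659 - 38194)/(13177 + 22364) = 8465/35541 ≈ 0.23818)
-H = -1*8465/35541 = -8465/35541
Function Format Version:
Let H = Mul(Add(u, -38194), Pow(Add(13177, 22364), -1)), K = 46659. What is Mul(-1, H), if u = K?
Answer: Rational(-8465, 35541) ≈ -0.23818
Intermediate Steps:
u = 46659
H = Rational(8465, 35541) (H = Mul(Add(46659, -38194), Pow(Add(13177, 22364), -1)) = Mul(8465, Pow(35541, -1)) = Mul(8465, Rational(1, 35541)) = Rational(8465, 35541) ≈ 0.23818)
Mul(-1, H) = Mul(-1, Rational(8465, 35541)) = Rational(-8465, 35541)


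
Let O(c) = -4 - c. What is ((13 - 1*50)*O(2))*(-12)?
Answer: -2664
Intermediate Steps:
((13 - 1*50)*O(2))*(-12) = ((13 - 1*50)*(-4 - 1*2))*(-12) = ((13 - 50)*(-4 - 2))*(-12) = -37*(-6)*(-12) = 222*(-12) = -2664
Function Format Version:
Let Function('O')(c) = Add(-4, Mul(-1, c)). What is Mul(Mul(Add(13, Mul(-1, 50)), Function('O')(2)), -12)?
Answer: -2664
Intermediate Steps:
Mul(Mul(Add(13, Mul(-1, 50)), Function('O')(2)), -12) = Mul(Mul(Add(13, Mul(-1, 50)), Add(-4, Mul(-1, 2))), -12) = Mul(Mul(Add(13, -50), Add(-4, -2)), -12) = Mul(Mul(-37, -6), -12) = Mul(222, -12) = -2664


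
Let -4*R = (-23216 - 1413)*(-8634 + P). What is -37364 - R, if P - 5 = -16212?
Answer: 611659533/4 ≈ 1.5291e+8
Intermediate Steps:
P = -16207 (P = 5 - 16212 = -16207)
R = -611808989/4 (R = -(-23216 - 1413)*(-8634 - 16207)/4 = -(-24629)*(-24841)/4 = -1/4*611808989 = -611808989/4 ≈ -1.5295e+8)
-37364 - R = -37364 - 1*(-611808989/4) = -37364 + 611808989/4 = 611659533/4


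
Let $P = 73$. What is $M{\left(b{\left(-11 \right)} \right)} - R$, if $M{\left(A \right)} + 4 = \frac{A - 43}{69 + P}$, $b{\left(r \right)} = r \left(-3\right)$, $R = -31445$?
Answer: $\frac{2232306}{71} \approx 31441.0$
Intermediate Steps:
$b{\left(r \right)} = - 3 r$
$M{\left(A \right)} = - \frac{611}{142} + \frac{A}{142}$ ($M{\left(A \right)} = -4 + \frac{A - 43}{69 + 73} = -4 + \frac{-43 + A}{142} = -4 + \left(-43 + A\right) \frac{1}{142} = -4 + \left(- \frac{43}{142} + \frac{A}{142}\right) = - \frac{611}{142} + \frac{A}{142}$)
$M{\left(b{\left(-11 \right)} \right)} - R = \left(- \frac{611}{142} + \frac{\left(-3\right) \left(-11\right)}{142}\right) - -31445 = \left(- \frac{611}{142} + \frac{1}{142} \cdot 33\right) + 31445 = \left(- \frac{611}{142} + \frac{33}{142}\right) + 31445 = - \frac{289}{71} + 31445 = \frac{2232306}{71}$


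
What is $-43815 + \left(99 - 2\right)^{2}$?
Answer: $-34406$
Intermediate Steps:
$-43815 + \left(99 - 2\right)^{2} = -43815 + 97^{2} = -43815 + 9409 = -34406$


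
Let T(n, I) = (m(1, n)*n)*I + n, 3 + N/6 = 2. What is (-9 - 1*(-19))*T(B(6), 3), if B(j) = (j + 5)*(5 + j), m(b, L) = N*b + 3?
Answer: -9680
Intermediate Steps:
N = -6 (N = -18 + 6*2 = -18 + 12 = -6)
m(b, L) = 3 - 6*b (m(b, L) = -6*b + 3 = 3 - 6*b)
B(j) = (5 + j)² (B(j) = (5 + j)*(5 + j) = (5 + j)²)
T(n, I) = n - 3*I*n (T(n, I) = ((3 - 6*1)*n)*I + n = ((3 - 6)*n)*I + n = (-3*n)*I + n = -3*I*n + n = n - 3*I*n)
(-9 - 1*(-19))*T(B(6), 3) = (-9 - 1*(-19))*((5 + 6)²*(1 - 3*3)) = (-9 + 19)*(11²*(1 - 9)) = 10*(121*(-8)) = 10*(-968) = -9680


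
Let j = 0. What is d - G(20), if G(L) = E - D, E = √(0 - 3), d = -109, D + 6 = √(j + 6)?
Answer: -115 + √6 - I*√3 ≈ -112.55 - 1.732*I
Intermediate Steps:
D = -6 + √6 (D = -6 + √(0 + 6) = -6 + √6 ≈ -3.5505)
E = I*√3 (E = √(-3) = I*√3 ≈ 1.732*I)
G(L) = 6 - √6 + I*√3 (G(L) = I*√3 - (-6 + √6) = I*√3 + (6 - √6) = 6 - √6 + I*√3)
d - G(20) = -109 - (6 - √6 + I*√3) = -109 + (-6 + √6 - I*√3) = -115 + √6 - I*√3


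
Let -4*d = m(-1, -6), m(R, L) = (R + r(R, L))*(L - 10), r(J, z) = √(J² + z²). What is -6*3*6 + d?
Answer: -112 + 4*√37 ≈ -87.669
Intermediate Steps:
m(R, L) = (-10 + L)*(R + √(L² + R²)) (m(R, L) = (R + √(R² + L²))*(L - 10) = (R + √(L² + R²))*(-10 + L) = (-10 + L)*(R + √(L² + R²)))
d = -4 + 4*√37 (d = -(-10*(-1) - 10*√((-6)² + (-1)²) - 6*(-1) - 6*√((-6)² + (-1)²))/4 = -(10 - 10*√(36 + 1) + 6 - 6*√(36 + 1))/4 = -(10 - 10*√37 + 6 - 6*√37)/4 = -(16 - 16*√37)/4 = -4 + 4*√37 ≈ 20.331)
-6*3*6 + d = -6*3*6 + (-4 + 4*√37) = -18*6 + (-4 + 4*√37) = -108 + (-4 + 4*√37) = -112 + 4*√37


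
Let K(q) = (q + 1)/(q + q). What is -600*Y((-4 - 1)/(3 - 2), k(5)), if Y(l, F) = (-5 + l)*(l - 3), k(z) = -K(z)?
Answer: -48000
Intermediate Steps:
K(q) = (1 + q)/(2*q) (K(q) = (1 + q)/((2*q)) = (1 + q)*(1/(2*q)) = (1 + q)/(2*q))
k(z) = -(1 + z)/(2*z)
Y(l, F) = (-5 + l)*(-3 + l)
-600*Y((-4 - 1)/(3 - 2), k(5)) = -600*(15 + ((-4 - 1)/(3 - 2))² - 8*(-4 - 1)/(3 - 2)) = -600*(15 + (-5/1)² - (-40)/1) = -600*(15 + (-5*1)² - (-40)) = -600*(15 + (-5)² - 8*(-5)) = -600*(15 + 25 + 40) = -600*80 = -48000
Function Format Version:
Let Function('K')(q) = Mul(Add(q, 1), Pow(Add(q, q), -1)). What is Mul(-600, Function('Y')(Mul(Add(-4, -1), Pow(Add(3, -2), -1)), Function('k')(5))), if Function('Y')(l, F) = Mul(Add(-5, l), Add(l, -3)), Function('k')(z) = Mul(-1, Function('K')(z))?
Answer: -48000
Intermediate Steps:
Function('K')(q) = Mul(Rational(1, 2), Pow(q, -1), Add(1, q)) (Function('K')(q) = Mul(Add(1, q), Pow(Mul(2, q), -1)) = Mul(Add(1, q), Mul(Rational(1, 2), Pow(q, -1))) = Mul(Rational(1, 2), Pow(q, -1), Add(1, q)))
Function('k')(z) = Mul(Rational(-1, 2), Pow(z, -1), Add(1, z)) (Function('k')(z) = Mul(-1, Mul(Rational(1, 2), Pow(z, -1), Add(1, z))) = Mul(Rational(-1, 2), Pow(z, -1), Add(1, z)))
Function('Y')(l, F) = Mul(Add(-5, l), Add(-3, l))
Mul(-600, Function('Y')(Mul(Add(-4, -1), Pow(Add(3, -2), -1)), Function('k')(5))) = Mul(-600, Add(15, Pow(Mul(Add(-4, -1), Pow(Add(3, -2), -1)), 2), Mul(-8, Mul(Add(-4, -1), Pow(Add(3, -2), -1))))) = Mul(-600, Add(15, Pow(Mul(-5, Pow(1, -1)), 2), Mul(-8, Mul(-5, Pow(1, -1))))) = Mul(-600, Add(15, Pow(Mul(-5, 1), 2), Mul(-8, Mul(-5, 1)))) = Mul(-600, Add(15, Pow(-5, 2), Mul(-8, -5))) = Mul(-600, Add(15, 25, 40)) = Mul(-600, 80) = -48000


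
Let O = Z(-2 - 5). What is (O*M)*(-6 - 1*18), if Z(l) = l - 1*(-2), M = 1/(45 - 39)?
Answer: 20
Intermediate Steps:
M = 1/6 ≈ 0.16667
Z(l) = 2 + l (Z(l) = l + 2 = 2 + l)
O = -5 (O = 2 + (-2 - 5) = 2 - 7 = -5)
(O*M)*(-6 - 1*18) = (-5*1/6)*(-6 - 1*18) = -5*(-6 - 18)/6 = -5/6*(-24) = 20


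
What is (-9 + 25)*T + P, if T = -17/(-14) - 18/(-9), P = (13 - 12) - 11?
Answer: 290/7 ≈ 41.429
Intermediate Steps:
P = -10 (P = 1 - 11 = -10)
T = 45/14 (T = -17*(-1/14) - 18*(-1/9) = 17/14 + 2 = 45/14 ≈ 3.2143)
(-9 + 25)*T + P = (-9 + 25)*(45/14) - 10 = 16*(45/14) - 10 = 360/7 - 10 = 290/7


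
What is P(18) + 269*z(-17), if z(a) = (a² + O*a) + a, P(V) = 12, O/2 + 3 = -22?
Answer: 301830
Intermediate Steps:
O = -50 (O = -6 + 2*(-22) = -6 - 44 = -50)
z(a) = a² - 49*a (z(a) = (a² - 50*a) + a = a² - 49*a)
P(18) + 269*z(-17) = 12 + 269*(-17*(-49 - 17)) = 12 + 269*(-17*(-66)) = 12 + 269*1122 = 12 + 301818 = 301830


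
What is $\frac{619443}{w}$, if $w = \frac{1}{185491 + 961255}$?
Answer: $710343782478$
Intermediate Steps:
$w = \frac{1}{1146746} \approx 8.7203 \cdot 10^{-7}$
$\frac{619443}{w} = 619443 \frac{1}{\frac{1}{1146746}} = 619443 \cdot 1146746 = 710343782478$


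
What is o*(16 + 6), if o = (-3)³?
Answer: -594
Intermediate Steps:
o = -27
o*(16 + 6) = -27*(16 + 6) = -27*22 = -594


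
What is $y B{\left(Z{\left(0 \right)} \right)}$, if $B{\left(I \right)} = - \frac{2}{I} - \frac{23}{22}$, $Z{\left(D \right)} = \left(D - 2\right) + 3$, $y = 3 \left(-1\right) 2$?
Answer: $\frac{201}{11} \approx 18.273$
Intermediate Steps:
$y = -6$ ($y = \left(-3\right) 2 = -6$)
$Z{\left(D \right)} = 1 + D$ ($Z{\left(D \right)} = \left(-2 + D\right) + 3 = 1 + D$)
$B{\left(I \right)} = - \frac{23}{22} - \frac{2}{I}$ ($B{\left(I \right)} = - \frac{2}{I} - \frac{23}{22} = - \frac{23}{22} - \frac{2}{I}$)
$y B{\left(Z{\left(0 \right)} \right)} = - 6 \left(- \frac{23}{22} - \frac{2}{1 + 0}\right) = - 6 \left(- \frac{23}{22} - \frac{2}{1}\right) = - 6 \left(- \frac{23}{22} - 2\right) = \left(-6\right) \left(- \frac{67}{22}\right) = \frac{201}{11}$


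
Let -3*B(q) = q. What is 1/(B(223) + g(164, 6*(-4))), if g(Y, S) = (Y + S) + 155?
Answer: 3/662 ≈ 0.0045317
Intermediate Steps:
B(q) = -q/3
g(Y, S) = 155 + S + Y (g(Y, S) = (S + Y) + 155 = 155 + S + Y)
1/(B(223) + g(164, 6*(-4))) = 1/(-⅓*223 + (155 + 6*(-4) + 164)) = 1/(-223/3 + (155 - 24 + 164)) = 1/(-223/3 + 295) = 1/(662/3) = 3/662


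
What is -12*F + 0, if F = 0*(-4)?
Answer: 0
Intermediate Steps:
F = 0
-12*F + 0 = -12*0 + 0 = 0 + 0 = 0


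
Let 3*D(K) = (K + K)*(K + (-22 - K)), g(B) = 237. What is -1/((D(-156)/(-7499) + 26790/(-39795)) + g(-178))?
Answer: -19894847/4695615461 ≈ -0.0042369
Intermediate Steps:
D(K) = -44*K/3 (D(K) = ((K + K)*(K + (-22 - K)))/3 = ((2*K)*(-22))/3 = (-44*K)/3 = -44*K/3)
-1/((D(-156)/(-7499) + 26790/(-39795)) + g(-178)) = -1/((-44/3*(-156)/(-7499) + 26790/(-39795)) + 237) = -1/((2288*(-1/7499) + 26790*(-1/39795)) + 237) = -1/((-2288/7499 - 1786/2653) + 237) = -1/(-19463278/19894847 + 237) = -1/4695615461/19894847 = -1*19894847/4695615461 = -19894847/4695615461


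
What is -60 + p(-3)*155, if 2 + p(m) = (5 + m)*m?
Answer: -1300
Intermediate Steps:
p(m) = -2 + m*(5 + m) (p(m) = -2 + (5 + m)*m = -2 + m*(5 + m))
-60 + p(-3)*155 = -60 + (-2 + (-3)² + 5*(-3))*155 = -60 + (-2 + 9 - 15)*155 = -60 - 8*155 = -60 - 1240 = -1300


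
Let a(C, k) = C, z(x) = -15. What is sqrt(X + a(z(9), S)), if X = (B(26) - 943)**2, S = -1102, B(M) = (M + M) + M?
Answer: sqrt(748210) ≈ 864.99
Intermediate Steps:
B(M) = 3*M (B(M) = 2*M + M = 3*M)
X = 748225 (X = (3*26 - 943)**2 = (78 - 943)**2 = (-865)**2 = 748225)
sqrt(X + a(z(9), S)) = sqrt(748225 - 15) = sqrt(748210)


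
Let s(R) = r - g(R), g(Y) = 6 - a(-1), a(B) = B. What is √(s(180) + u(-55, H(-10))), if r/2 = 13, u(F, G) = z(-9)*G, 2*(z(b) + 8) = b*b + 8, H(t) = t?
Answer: I*√346 ≈ 18.601*I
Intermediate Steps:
g(Y) = 7 (g(Y) = 6 - 1*(-1) = 6 + 1 = 7)
z(b) = -4 + b²/2 (z(b) = -8 + (b*b + 8)/2 = -8 + (b² + 8)/2 = -8 + (8 + b²)/2 = -8 + (4 + b²/2) = -4 + b²/2)
u(F, G) = 73*G/2 (u(F, G) = (-4 + (½)*(-9)²)*G = (-4 + (½)*81)*G = (-4 + 81/2)*G = 73*G/2)
r = 26 (r = 2*13 = 26)
s(R) = 19 (s(R) = 26 - 1*7 = 26 - 7 = 19)
√(s(180) + u(-55, H(-10))) = √(19 + (73/2)*(-10)) = √(19 - 365) = √(-346) = I*√346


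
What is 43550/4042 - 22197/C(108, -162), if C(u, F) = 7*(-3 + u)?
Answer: -196296/10105 ≈ -19.426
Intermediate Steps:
C(u, F) = -21 + 7*u
43550/4042 - 22197/C(108, -162) = 43550/4042 - 22197/(-21 + 7*108) = 43550*(1/4042) - 22197/(-21 + 756) = 21775/2021 - 22197/735 = 21775/2021 - 22197*1/735 = 21775/2021 - 151/5 = -196296/10105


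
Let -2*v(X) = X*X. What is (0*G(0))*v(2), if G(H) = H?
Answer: 0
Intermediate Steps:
v(X) = -X²/2 (v(X) = -X*X/2 = -X²/2)
(0*G(0))*v(2) = (0*0)*(-½*2²) = 0*(-½*4) = 0*(-2) = 0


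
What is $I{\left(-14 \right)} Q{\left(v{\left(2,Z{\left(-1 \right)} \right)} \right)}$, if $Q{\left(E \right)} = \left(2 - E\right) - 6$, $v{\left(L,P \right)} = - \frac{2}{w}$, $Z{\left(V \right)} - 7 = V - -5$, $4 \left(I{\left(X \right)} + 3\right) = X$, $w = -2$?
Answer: $\frac{65}{2} \approx 32.5$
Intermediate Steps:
$I{\left(X \right)} = -3 + \frac{X}{4}$
$Z{\left(V \right)} = 12 + V$ ($Z{\left(V \right)} = 7 + \left(V - -5\right) = 7 + \left(V + 5\right) = 7 + \left(5 + V\right) = 12 + V$)
$v{\left(L,P \right)} = 1$ ($v{\left(L,P \right)} = - \frac{2}{-2} = \left(-2\right) \left(- \frac{1}{2}\right) = 1$)
$Q{\left(E \right)} = -4 - E$ ($Q{\left(E \right)} = \left(2 - E\right) - 6 = -4 - E$)
$I{\left(-14 \right)} Q{\left(v{\left(2,Z{\left(-1 \right)} \right)} \right)} = \left(-3 + \frac{1}{4} \left(-14\right)\right) \left(-4 - 1\right) = \left(-3 - \frac{7}{2}\right) \left(-4 - 1\right) = \left(- \frac{13}{2}\right) \left(-5\right) = \frac{65}{2}$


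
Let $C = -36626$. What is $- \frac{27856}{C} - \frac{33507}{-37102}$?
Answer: $\frac{1130370347}{679448926} \approx 1.6637$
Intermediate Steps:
$- \frac{27856}{C} - \frac{33507}{-37102} = - \frac{27856}{-36626} - \frac{33507}{-37102} = \left(-27856\right) \left(- \frac{1}{36626}\right) - - \frac{33507}{37102} = \frac{13928}{18313} + \frac{33507}{37102} = \frac{1130370347}{679448926}$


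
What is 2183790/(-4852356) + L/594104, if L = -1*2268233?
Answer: -1025306031759/240233675752 ≈ -4.2680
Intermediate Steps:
L = -2268233
2183790/(-4852356) + L/594104 = 2183790/(-4852356) - 2268233/594104 = 2183790*(-1/4852356) - 2268233*1/594104 = -363965/808726 - 2268233/594104 = -1025306031759/240233675752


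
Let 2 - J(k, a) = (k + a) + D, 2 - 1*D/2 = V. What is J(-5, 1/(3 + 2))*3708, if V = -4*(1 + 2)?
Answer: -393048/5 ≈ -78610.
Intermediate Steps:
V = -12 (V = -4*3 = -12)
D = 28 (D = 4 - 2*(-12) = 4 + 24 = 28)
J(k, a) = -26 - a - k (J(k, a) = 2 - ((k + a) + 28) = 2 - ((a + k) + 28) = 2 - (28 + a + k) = 2 + (-28 - a - k) = -26 - a - k)
J(-5, 1/(3 + 2))*3708 = (-26 - 1/(3 + 2) - 1*(-5))*3708 = (-26 - 1/5 + 5)*3708 = (-26 - 1*⅕ + 5)*3708 = (-26 - ⅕ + 5)*3708 = -106/5*3708 = -393048/5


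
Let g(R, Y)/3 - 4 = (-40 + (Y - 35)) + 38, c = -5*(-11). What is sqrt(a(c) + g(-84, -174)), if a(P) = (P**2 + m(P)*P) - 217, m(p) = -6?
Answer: sqrt(1857) ≈ 43.093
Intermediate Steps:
c = 55
g(R, Y) = -99 + 3*Y (g(R, Y) = 12 + 3*((-40 + (Y - 35)) + 38) = 12 + 3*((-40 + (-35 + Y)) + 38) = 12 + 3*((-75 + Y) + 38) = 12 + 3*(-37 + Y) = 12 + (-111 + 3*Y) = -99 + 3*Y)
a(P) = -217 + P**2 - 6*P (a(P) = (P**2 - 6*P) - 217 = -217 + P**2 - 6*P)
sqrt(a(c) + g(-84, -174)) = sqrt((-217 + 55**2 - 6*55) + (-99 + 3*(-174))) = sqrt((-217 + 3025 - 330) + (-99 - 522)) = sqrt(2478 - 621) = sqrt(1857)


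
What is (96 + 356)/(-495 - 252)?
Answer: -452/747 ≈ -0.60509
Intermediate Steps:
(96 + 356)/(-495 - 252) = 452/(-747) = 452*(-1/747) = -452/747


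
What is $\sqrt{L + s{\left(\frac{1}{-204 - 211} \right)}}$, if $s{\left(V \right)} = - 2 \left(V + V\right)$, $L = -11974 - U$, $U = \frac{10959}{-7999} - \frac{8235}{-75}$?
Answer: $\frac{607 i \sqrt{361363383930}}{3319585} \approx 109.92 i$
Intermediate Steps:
$U = \frac{4336656}{39995}$ ($U = 10959 \left(- \frac{1}{7999}\right) - - \frac{549}{5} = - \frac{10959}{7999} + \frac{549}{5} = \frac{4336656}{39995} \approx 108.43$)
$L = - \frac{483236786}{39995}$ ($L = -11974 - \frac{4336656}{39995} = - \frac{483236786}{39995} \approx -12082.0$)
$s{\left(V \right)} = - 4 V$ ($s{\left(V \right)} = - 2 \cdot 2 V = - 4 V$)
$\sqrt{L + s{\left(\frac{1}{-204 - 211} \right)}} = \sqrt{- \frac{483236786}{39995} - \frac{4}{-204 - 211}} = \sqrt{- \frac{483236786}{39995} - \frac{4}{-415}} = \sqrt{- \frac{483236786}{39995} - - \frac{4}{415}} = \sqrt{- \frac{483236786}{39995} + \frac{4}{415}} = \sqrt{- \frac{40108621242}{3319585}} = \frac{607 i \sqrt{361363383930}}{3319585}$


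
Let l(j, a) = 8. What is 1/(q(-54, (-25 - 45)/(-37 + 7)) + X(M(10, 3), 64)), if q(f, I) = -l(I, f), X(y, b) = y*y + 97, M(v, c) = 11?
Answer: 1/210 ≈ 0.0047619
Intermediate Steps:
X(y, b) = 97 + y² (X(y, b) = y² + 97 = 97 + y²)
q(f, I) = -8 (q(f, I) = -1*8 = -8)
1/(q(-54, (-25 - 45)/(-37 + 7)) + X(M(10, 3), 64)) = 1/(-8 + (97 + 11²)) = 1/(-8 + (97 + 121)) = 1/(-8 + 218) = 1/210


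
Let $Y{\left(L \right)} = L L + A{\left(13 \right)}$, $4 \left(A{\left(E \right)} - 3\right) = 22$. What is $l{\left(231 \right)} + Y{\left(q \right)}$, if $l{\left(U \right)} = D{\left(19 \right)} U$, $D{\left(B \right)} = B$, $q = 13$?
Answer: $\frac{9133}{2} \approx 4566.5$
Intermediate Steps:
$A{\left(E \right)} = \frac{17}{2}$ ($A{\left(E \right)} = 3 + \frac{1}{4} \cdot 22 = 3 + \frac{11}{2} = \frac{17}{2}$)
$l{\left(U \right)} = 19 U$
$Y{\left(L \right)} = \frac{17}{2} + L^{2}$ ($Y{\left(L \right)} = L L + \frac{17}{2} = L^{2} + \frac{17}{2} = \frac{17}{2} + L^{2}$)
$l{\left(231 \right)} + Y{\left(q \right)} = 19 \cdot 231 + \left(\frac{17}{2} + 13^{2}\right) = 4389 + \left(\frac{17}{2} + 169\right) = 4389 + \frac{355}{2} = \frac{9133}{2}$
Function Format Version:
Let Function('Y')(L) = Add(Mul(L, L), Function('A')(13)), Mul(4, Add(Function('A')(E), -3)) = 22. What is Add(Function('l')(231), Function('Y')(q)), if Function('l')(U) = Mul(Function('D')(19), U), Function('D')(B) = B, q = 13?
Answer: Rational(9133, 2) ≈ 4566.5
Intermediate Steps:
Function('A')(E) = Rational(17, 2) (Function('A')(E) = Add(3, Mul(Rational(1, 4), 22)) = Add(3, Rational(11, 2)) = Rational(17, 2))
Function('l')(U) = Mul(19, U)
Function('Y')(L) = Add(Rational(17, 2), Pow(L, 2)) (Function('Y')(L) = Add(Mul(L, L), Rational(17, 2)) = Add(Pow(L, 2), Rational(17, 2)) = Add(Rational(17, 2), Pow(L, 2)))
Add(Function('l')(231), Function('Y')(q)) = Add(Mul(19, 231), Add(Rational(17, 2), Pow(13, 2))) = Add(4389, Add(Rational(17, 2), 169)) = Add(4389, Rational(355, 2)) = Rational(9133, 2)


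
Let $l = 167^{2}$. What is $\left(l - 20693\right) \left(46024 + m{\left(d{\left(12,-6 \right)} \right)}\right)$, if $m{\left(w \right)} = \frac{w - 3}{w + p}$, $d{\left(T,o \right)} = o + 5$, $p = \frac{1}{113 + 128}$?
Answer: $\frac{4968264119}{15} \approx 3.3122 \cdot 10^{8}$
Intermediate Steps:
$l = 27889$
$p = \frac{1}{241} \approx 0.0041494$
$d{\left(T,o \right)} = 5 + o$
$m{\left(w \right)} = \frac{-3 + w}{\frac{1}{241} + w}$ ($m{\left(w \right)} = \frac{w - 3}{w + \frac{1}{241}} = \frac{-3 + w}{\frac{1}{241} + w}$)
$\left(l - 20693\right) \left(46024 + m{\left(d{\left(12,-6 \right)} \right)}\right) = \left(27889 - 20693\right) \left(46024 + \frac{241 \left(-3 + \left(5 - 6\right)\right)}{1 + 241 \left(5 - 6\right)}\right) = 7196 \left(46024 + \frac{241 \left(-3 - 1\right)}{1 + 241 \left(-1\right)}\right) = 7196 \left(46024 + 241 \frac{1}{1 - 241} \left(-4\right)\right) = 7196 \left(46024 + 241 \frac{1}{-240} \left(-4\right)\right) = 7196 \left(46024 + 241 \left(- \frac{1}{240}\right) \left(-4\right)\right) = 7196 \left(46024 + \frac{241}{60}\right) = 7196 \cdot \frac{2761681}{60} = \frac{4968264119}{15}$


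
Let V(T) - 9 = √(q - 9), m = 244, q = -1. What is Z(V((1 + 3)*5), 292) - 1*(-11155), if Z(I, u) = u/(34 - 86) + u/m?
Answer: 8842411/793 ≈ 11151.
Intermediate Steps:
V(T) = 9 + I*√10 (V(T) = 9 + √(-1 - 9) = 9 + √(-10) = 9 + I*√10)
Z(I, u) = -12*u/793 (Z(I, u) = u/(34 - 86) + u/244 = u/(-52) + u*(1/244) = u*(-1/52) + u/244 = -u/52 + u/244 = -12*u/793)
Z(V((1 + 3)*5), 292) - 1*(-11155) = -12/793*292 - 1*(-11155) = -3504/793 + 11155 = 8842411/793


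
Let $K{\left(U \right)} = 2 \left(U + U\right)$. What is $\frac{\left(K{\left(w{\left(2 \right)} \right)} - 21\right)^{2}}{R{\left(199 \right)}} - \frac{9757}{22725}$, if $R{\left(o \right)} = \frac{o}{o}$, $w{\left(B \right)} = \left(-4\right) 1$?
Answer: $\frac{31100768}{22725} \approx 1368.6$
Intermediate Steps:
$w{\left(B \right)} = -4$
$K{\left(U \right)} = 4 U$ ($K{\left(U \right)} = 2 \cdot 2 U = 4 U$)
$R{\left(o \right)} = 1$
$\frac{\left(K{\left(w{\left(2 \right)} \right)} - 21\right)^{2}}{R{\left(199 \right)}} - \frac{9757}{22725} = \frac{\left(4 \left(-4\right) - 21\right)^{2}}{1} - \frac{9757}{22725} = \left(-16 - 21\right)^{2} \cdot 1 - \frac{9757}{22725} = \left(-37\right)^{2} \cdot 1 - \frac{9757}{22725} = 1369 \cdot 1 - \frac{9757}{22725} = 1369 - \frac{9757}{22725} = \frac{31100768}{22725}$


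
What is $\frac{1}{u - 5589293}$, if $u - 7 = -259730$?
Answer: $- \frac{1}{5849016} \approx -1.7097 \cdot 10^{-7}$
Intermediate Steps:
$u = -259723$ ($u = 7 - 259730 = -259723$)
$\frac{1}{u - 5589293} = \frac{1}{-259723 - 5589293} = \frac{1}{-5849016} = - \frac{1}{5849016}$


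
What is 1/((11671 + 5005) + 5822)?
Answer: 1/22498 ≈ 4.4448e-5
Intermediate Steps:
1/((11671 + 5005) + 5822) = 1/(16676 + 5822) = 1/22498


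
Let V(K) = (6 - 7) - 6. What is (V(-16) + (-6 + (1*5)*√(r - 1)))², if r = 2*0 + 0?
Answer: 144 - 130*I ≈ 144.0 - 130.0*I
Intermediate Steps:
r = 0 (r = 0 + 0 = 0)
V(K) = -7 (V(K) = -1 - 6 = -7)
(V(-16) + (-6 + (1*5)*√(r - 1)))² = (-7 + (-6 + (1*5)*√(0 - 1)))² = (-7 + (-6 + 5*√(-1)))² = (-7 + (-6 + 5*I))² = (-13 + 5*I)²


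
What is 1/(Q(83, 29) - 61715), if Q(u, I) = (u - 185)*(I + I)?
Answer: -1/67631 ≈ -1.4786e-5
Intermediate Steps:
Q(u, I) = 2*I*(-185 + u) (Q(u, I) = (-185 + u)*(2*I) = 2*I*(-185 + u))
1/(Q(83, 29) - 61715) = 1/(2*29*(-185 + 83) - 61715) = 1/(2*29*(-102) - 61715) = 1/(-5916 - 61715) = 1/(-67631) = -1/67631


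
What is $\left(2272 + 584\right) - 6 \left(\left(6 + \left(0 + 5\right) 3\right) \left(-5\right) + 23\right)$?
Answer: $3348$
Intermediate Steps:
$\left(2272 + 584\right) - 6 \left(\left(6 + \left(0 + 5\right) 3\right) \left(-5\right) + 23\right) = 2856 - 6 \left(\left(6 + 5 \cdot 3\right) \left(-5\right) + 23\right) = 2856 - 6 \left(\left(6 + 15\right) \left(-5\right) + 23\right) = 2856 - 6 \left(21 \left(-5\right) + 23\right) = 2856 - 6 \left(-105 + 23\right) = 2856 - -492 = 2856 + 492 = 3348$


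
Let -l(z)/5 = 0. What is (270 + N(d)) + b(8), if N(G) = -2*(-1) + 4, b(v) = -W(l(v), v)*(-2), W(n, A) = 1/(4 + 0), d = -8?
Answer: 553/2 ≈ 276.50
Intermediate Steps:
l(z) = 0 (l(z) = -5*0 = 0)
W(n, A) = ¼ (W(n, A) = 1/4 = ¼)
b(v) = ½ (b(v) = -(-2)/4 = -1*(-½) = ½)
N(G) = 6 (N(G) = 2 + 4 = 6)
(270 + N(d)) + b(8) = (270 + 6) + ½ = 276 + ½ = 553/2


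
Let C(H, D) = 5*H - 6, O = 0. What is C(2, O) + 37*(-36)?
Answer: -1328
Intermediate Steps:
C(H, D) = -6 + 5*H
C(2, O) + 37*(-36) = (-6 + 5*2) + 37*(-36) = (-6 + 10) - 1332 = 4 - 1332 = -1328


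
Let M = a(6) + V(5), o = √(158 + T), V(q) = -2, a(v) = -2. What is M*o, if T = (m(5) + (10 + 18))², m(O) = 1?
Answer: -12*√111 ≈ -126.43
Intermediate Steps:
T = 841 (T = (1 + (10 + 18))² = (1 + 28)² = 29² = 841)
o = 3*√111 (o = √(158 + 841) = √999 = 3*√111 ≈ 31.607)
M = -4 (M = -2 - 2 = -4)
M*o = -12*√111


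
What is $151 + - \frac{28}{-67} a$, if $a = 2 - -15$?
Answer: $\frac{10593}{67} \approx 158.1$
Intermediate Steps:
$a = 17$ ($a = 2 + 15 = 17$)
$151 + - \frac{28}{-67} a = 151 + - \frac{28}{-67} \cdot 17 = 151 + \left(-28\right) \left(- \frac{1}{67}\right) 17 = 151 + \frac{28}{67} \cdot 17 = 151 + \frac{476}{67} = \frac{10593}{67}$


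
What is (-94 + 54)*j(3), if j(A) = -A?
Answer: 120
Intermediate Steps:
(-94 + 54)*j(3) = (-94 + 54)*(-1*3) = -40*(-3) = 120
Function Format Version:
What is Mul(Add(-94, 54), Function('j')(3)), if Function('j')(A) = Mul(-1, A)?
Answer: 120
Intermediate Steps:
Mul(Add(-94, 54), Function('j')(3)) = Mul(Add(-94, 54), Mul(-1, 3)) = Mul(-40, -3) = 120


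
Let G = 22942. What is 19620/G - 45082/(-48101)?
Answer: 989006432/551766571 ≈ 1.7924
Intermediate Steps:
19620/G - 45082/(-48101) = 19620/22942 - 45082/(-48101) = 19620*(1/22942) - 45082*(-1/48101) = 9810/11471 + 45082/48101 = 989006432/551766571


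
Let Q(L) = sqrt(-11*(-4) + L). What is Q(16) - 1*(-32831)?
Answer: 32831 + 2*sqrt(15) ≈ 32839.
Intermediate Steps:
Q(L) = sqrt(44 + L)
Q(16) - 1*(-32831) = sqrt(44 + 16) - 1*(-32831) = sqrt(60) + 32831 = 2*sqrt(15) + 32831 = 32831 + 2*sqrt(15)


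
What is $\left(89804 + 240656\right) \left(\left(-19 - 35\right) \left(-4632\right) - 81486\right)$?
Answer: $55729435320$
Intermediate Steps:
$\left(89804 + 240656\right) \left(\left(-19 - 35\right) \left(-4632\right) - 81486\right) = 330460 \left(\left(-54\right) \left(-4632\right) - 81486\right) = 330460 \left(250128 - 81486\right) = 330460 \cdot 168642 = 55729435320$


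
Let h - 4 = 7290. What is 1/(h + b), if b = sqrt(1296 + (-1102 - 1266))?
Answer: 3647/26601754 - I*sqrt(67)/13300877 ≈ 0.0001371 - 6.154e-7*I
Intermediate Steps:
h = 7294 (h = 4 + 7290 = 7294)
b = 4*I*sqrt(67) (b = sqrt(1296 - 2368) = sqrt(-1072) = 4*I*sqrt(67) ≈ 32.741*I)
1/(h + b) = 1/(7294 + 4*I*sqrt(67))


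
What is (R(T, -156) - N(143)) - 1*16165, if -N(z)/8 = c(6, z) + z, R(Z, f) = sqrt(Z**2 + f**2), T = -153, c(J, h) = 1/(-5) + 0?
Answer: -75113/5 + 3*sqrt(5305) ≈ -14804.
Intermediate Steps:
c(J, h) = -1/5 (c(J, h) = -1/5 + 0 = -1/5)
N(z) = 8/5 - 8*z (N(z) = -8*(-1/5 + z) = 8/5 - 8*z)
(R(T, -156) - N(143)) - 1*16165 = (sqrt((-153)**2 + (-156)**2) - (8/5 - 8*143)) - 1*16165 = (sqrt(23409 + 24336) - (8/5 - 1144)) - 16165 = (sqrt(47745) - 1*(-5712/5)) - 16165 = (3*sqrt(5305) + 5712/5) - 16165 = (5712/5 + 3*sqrt(5305)) - 16165 = -75113/5 + 3*sqrt(5305)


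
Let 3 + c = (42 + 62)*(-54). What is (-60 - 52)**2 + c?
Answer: 6925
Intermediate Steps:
c = -5619 (c = -3 + (42 + 62)*(-54) = -3 + 104*(-54) = -3 - 5616 = -5619)
(-60 - 52)**2 + c = (-60 - 52)**2 - 5619 = (-112)**2 - 5619 = 12544 - 5619 = 6925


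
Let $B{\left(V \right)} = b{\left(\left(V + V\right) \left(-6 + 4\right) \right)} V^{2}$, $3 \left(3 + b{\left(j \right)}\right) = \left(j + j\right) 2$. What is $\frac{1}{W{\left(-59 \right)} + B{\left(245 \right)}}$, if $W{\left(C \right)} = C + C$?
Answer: $- \frac{3}{235838579} \approx -1.2721 \cdot 10^{-8}$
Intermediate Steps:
$b{\left(j \right)} = -3 + \frac{4 j}{3}$ ($b{\left(j \right)} = -3 + \frac{\left(j + j\right) 2}{3} = -3 + \frac{2 j 2}{3} = -3 + \frac{4 j}{3}$)
$B{\left(V \right)} = V^{2} \left(-3 - \frac{16 V}{3}\right)$ ($B{\left(V \right)} = \left(-3 + \frac{4 \left(V + V\right) \left(-6 + 4\right)}{3}\right) V^{2} = \left(-3 + \frac{4 \cdot 2 V \left(-2\right)}{3}\right) V^{2} = \left(-3 + \frac{4 \left(- 4 V\right)}{3}\right) V^{2} = \left(-3 - \frac{16 V}{3}\right) V^{2} = V^{2} \left(-3 - \frac{16 V}{3}\right)$)
$W{\left(C \right)} = 2 C$
$\frac{1}{W{\left(-59 \right)} + B{\left(245 \right)}} = \frac{1}{2 \left(-59\right) + \frac{245^{2} \left(-9 - 3920\right)}{3}} = \frac{1}{-118 + \frac{1}{3} \cdot 60025 \left(-9 - 3920\right)} = \frac{1}{-118 + \frac{1}{3} \cdot 60025 \left(-3929\right)} = \frac{1}{-118 - \frac{235838225}{3}} = \frac{1}{- \frac{235838579}{3}} = - \frac{3}{235838579}$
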